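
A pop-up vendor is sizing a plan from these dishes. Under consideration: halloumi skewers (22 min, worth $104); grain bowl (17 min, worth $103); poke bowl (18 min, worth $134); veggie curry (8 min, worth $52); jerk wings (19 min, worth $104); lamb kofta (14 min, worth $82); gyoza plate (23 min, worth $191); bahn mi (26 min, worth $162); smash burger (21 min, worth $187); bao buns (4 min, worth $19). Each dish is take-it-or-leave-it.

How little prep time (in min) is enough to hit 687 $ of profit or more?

Look for the lowest-prep combination reaching 687.
Taking poke bowl + gyoza plate + bahn mi + smash burger + bao buns gives 693 (≥ 687) for 92 min.
No combination under 92 min hits 687.

92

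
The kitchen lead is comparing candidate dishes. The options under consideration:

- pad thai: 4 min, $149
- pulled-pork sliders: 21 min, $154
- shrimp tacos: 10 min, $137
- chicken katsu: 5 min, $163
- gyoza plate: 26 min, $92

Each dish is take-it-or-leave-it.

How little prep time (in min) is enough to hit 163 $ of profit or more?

Need the lightest bundle worth ≥ 163.
Taking chicken katsu gives 163 (≥ 163) for 5 min.
Below 5 min the best achievable stays under 163.

5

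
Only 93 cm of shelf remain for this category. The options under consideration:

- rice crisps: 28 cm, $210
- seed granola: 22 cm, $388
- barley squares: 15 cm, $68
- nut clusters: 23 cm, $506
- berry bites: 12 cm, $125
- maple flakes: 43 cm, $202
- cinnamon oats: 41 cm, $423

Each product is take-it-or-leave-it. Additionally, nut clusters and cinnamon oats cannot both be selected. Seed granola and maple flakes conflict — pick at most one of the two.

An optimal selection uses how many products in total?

4

Optimal total is 1229.
rice crisps + seed granola + nut clusters + berry bites hits 1229 at 85 cm.
Any selection reaching 1229 contains exactly 4 products.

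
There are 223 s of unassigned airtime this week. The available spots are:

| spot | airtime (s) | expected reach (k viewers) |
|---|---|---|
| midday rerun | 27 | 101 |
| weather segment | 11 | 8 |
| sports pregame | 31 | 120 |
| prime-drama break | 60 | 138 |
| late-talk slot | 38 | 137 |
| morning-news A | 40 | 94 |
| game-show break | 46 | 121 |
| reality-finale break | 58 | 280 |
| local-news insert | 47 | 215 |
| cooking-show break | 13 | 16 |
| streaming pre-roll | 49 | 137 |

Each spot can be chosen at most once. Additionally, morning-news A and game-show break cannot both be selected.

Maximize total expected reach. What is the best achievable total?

889

By expected reach per s: reality-finale break 4.83, local-news insert 4.57, sports pregame 3.87, midday rerun 3.74 lead.
Filling by ratio: midday rerun + sports pregame + late-talk slot + reality-finale break + local-news insert + cooking-show break for 869, with 9 s left unused.
Replace midday rerun and cooking-show break with streaming pre-roll: the trade gains 20 net, giving 889 at 223 s.
The closest alternative, sports pregame + late-talk slot + game-show break + reality-finale break + local-news insert, reaches only 873.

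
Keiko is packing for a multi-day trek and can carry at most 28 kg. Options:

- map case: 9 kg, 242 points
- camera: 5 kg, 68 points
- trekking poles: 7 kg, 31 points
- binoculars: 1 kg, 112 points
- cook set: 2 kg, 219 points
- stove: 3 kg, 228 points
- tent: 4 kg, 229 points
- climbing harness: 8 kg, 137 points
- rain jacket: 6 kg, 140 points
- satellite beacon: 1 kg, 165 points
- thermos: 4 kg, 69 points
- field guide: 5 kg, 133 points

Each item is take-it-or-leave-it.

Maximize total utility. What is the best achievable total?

1335

A density-first pass picks map case + binoculars + cook set + stove + tent + satellite beacon + field guide — 1328 at 25 kg.
Dropping field guide frees 5 kg; slotting in rain jacket (6 kg) lifts the total to 1335 at 26 kg.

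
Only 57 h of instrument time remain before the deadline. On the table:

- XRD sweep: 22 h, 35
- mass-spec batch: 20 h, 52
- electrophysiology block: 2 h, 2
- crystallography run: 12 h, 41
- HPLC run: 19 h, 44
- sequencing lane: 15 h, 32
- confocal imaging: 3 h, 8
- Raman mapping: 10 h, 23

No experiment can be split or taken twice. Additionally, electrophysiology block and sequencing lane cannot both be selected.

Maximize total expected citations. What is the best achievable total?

148

Ranking by ratio (expected citations/h): crystallography run 3.42, confocal imaging 2.67, mass-spec batch 2.60.
Filling by ratio: mass-spec batch + electrophysiology block + crystallography run + HPLC run + confocal imaging for 147, with 1 h left unused.
Reworking the packing: mass-spec batch + crystallography run + sequencing lane + Raman mapping uses 57 h and improves the total to 148.
Every other selection either busts 57 h or breaks a pairing rule or fails to beat 148.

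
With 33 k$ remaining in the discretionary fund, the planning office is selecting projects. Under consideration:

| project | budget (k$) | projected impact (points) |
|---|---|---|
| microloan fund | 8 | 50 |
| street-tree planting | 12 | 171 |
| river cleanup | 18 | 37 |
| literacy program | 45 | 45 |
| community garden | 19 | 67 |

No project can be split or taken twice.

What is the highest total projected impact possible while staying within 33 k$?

Density check — street-tree planting 14.25, microloan fund 6.25, community garden 3.53 are the best per k$.
Filling by ratio: microloan fund + street-tree planting for 221, with 13 k$ left unused.
The 8 k$ tied up in microloan fund is better spent on community garden — total rises to 238 (31 k$).
The closest alternative, microloan fund + street-tree planting, reaches only 221.

238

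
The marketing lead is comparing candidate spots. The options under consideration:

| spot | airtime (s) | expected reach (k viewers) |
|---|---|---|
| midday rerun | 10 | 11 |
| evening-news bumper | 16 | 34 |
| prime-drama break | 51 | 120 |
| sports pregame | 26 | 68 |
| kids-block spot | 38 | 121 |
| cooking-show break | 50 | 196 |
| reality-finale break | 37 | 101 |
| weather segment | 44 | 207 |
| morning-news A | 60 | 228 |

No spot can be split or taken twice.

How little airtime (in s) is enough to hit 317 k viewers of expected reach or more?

82

Look for the lowest-airtime combination reaching 317.
kids-block spot + weather segment: 328 expected reach at 82 s.
Any bundle with less than 82 s falls short of 317.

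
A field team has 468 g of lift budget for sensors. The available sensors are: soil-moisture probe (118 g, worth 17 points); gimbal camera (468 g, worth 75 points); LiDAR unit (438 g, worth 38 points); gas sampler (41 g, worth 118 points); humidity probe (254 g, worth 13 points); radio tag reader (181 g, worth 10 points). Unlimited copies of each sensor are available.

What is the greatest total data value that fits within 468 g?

Taking 11×gas sampler: 451 g used, 1298 in data value.
Nothing else within 468 g beats 1298.

1298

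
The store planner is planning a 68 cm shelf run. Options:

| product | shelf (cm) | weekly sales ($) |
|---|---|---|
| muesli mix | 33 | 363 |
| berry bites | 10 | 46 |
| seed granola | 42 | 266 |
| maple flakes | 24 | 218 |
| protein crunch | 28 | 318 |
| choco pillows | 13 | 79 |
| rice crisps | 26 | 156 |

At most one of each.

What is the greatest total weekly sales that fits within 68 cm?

Best packing: muesli mix + protein crunch — 61 cm, 681 total.

681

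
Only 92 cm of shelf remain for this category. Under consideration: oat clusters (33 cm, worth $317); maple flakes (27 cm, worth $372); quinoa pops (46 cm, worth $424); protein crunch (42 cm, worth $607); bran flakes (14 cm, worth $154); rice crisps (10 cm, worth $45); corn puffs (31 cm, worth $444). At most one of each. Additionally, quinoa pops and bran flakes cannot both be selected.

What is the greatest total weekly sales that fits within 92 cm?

1205

Taking protein crunch + bran flakes + corn puffs: 87 cm used, 1205 in weekly sales.
Next best is maple flakes + protein crunch + bran flakes at 1133 (83 cm) — short by 72.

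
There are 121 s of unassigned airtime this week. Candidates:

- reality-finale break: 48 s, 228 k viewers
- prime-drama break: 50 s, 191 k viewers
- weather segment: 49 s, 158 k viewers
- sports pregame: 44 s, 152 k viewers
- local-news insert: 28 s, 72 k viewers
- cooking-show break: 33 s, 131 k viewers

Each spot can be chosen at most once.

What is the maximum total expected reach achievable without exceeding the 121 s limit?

452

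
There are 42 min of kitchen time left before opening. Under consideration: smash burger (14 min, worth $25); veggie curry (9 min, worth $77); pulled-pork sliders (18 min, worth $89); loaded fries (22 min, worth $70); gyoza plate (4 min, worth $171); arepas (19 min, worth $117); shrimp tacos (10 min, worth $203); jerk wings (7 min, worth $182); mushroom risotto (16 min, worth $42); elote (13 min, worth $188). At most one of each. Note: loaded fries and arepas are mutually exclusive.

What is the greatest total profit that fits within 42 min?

744

Gyoza plate + shrimp tacos + jerk wings + elote uses 34 of the 42 min and totals 744.
Runner-up gyoza plate + arepas + shrimp tacos + jerk wings tops out at 673.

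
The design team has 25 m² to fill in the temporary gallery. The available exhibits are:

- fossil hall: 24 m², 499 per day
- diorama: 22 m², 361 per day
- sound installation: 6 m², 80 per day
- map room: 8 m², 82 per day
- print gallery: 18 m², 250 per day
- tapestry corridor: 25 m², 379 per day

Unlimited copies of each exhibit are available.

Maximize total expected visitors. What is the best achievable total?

The ratio ordering already packs tightly: fossil hall, 24 m², 499.
That's the maximum — no swap from here does better than 499.

499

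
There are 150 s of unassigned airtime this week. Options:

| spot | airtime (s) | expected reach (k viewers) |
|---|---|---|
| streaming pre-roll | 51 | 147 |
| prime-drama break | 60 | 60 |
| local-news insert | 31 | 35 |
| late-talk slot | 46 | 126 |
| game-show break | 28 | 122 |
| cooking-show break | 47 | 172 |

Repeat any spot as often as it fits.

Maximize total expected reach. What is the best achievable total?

610

Best packing: 5×game-show break — 140 s, 610 total.
That's the maximum — no swap from here does better than 610.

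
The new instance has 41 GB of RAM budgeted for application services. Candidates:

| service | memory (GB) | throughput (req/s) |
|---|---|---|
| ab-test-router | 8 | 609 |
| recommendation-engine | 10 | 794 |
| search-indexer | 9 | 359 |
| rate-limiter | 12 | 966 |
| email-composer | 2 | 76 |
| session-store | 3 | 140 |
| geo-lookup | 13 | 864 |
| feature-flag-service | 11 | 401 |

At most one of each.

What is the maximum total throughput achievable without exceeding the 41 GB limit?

2840

Greedy by ratio would take ab-test-router + recommendation-engine + rate-limiter + email-composer + session-store: 35 GB used, total 2585.
The 8 GB tied up in ab-test-router is better spent on geo-lookup — total rises to 2840 (40 GB).
That's the maximum — no swap from here does better than 2840.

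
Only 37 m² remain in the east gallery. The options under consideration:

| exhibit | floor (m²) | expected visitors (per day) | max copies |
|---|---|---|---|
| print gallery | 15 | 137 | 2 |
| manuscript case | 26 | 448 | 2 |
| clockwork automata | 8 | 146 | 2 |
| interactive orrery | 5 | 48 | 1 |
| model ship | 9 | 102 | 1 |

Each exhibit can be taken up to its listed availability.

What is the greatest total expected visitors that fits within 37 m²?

Ranking by ratio (expected visitors/m²): clockwork automata 18.25, manuscript case 17.23, model ship 11.33.
Taking the top-ratio exhibits first gives 2×clockwork automata + interactive orrery + model ship for 442 (30 m²).
Dropping clockwork automata and interactive orrery and model ship frees 22 m²; slotting in manuscript case (26 m²) lifts the total to 594 at 34 m².
No other feasible combination exceeds 594.

594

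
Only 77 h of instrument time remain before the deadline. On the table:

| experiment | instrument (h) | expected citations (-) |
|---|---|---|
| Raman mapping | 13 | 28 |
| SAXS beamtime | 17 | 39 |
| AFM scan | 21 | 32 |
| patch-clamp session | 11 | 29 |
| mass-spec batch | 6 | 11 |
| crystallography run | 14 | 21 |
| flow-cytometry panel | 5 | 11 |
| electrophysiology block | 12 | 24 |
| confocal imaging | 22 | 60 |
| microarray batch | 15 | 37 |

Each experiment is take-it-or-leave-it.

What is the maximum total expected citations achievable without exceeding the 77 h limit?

Ranking by ratio (expected citations/h): confocal imaging 2.73, patch-clamp session 2.64, microarray batch 2.47, SAXS beamtime 2.29.
The ratio heuristic lands on SAXS beamtime + patch-clamp session + mass-spec batch + flow-cytometry panel + confocal imaging + microarray batch (187) but leaves 1 h idle.
The 11 h tied up in mass-spec batch and flow-cytometry panel is better spent on electrophysiology block — total rises to 189 (77 h).

189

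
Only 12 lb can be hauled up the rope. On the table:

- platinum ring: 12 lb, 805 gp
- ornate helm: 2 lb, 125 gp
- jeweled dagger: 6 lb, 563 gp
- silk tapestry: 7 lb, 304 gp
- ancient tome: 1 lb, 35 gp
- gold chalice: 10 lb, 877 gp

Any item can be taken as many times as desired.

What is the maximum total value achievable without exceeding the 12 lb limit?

1126

Best packing: 2×jeweled dagger — 12 lb, 1126 total.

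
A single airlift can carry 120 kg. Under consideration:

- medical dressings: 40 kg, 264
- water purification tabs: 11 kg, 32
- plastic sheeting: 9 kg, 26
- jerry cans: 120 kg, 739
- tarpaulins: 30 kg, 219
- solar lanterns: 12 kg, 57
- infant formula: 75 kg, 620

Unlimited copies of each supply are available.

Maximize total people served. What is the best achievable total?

896

The ratio ordering already packs tightly: tarpaulins + solar lanterns + infant formula, 117 kg, 896.
Nothing else within 120 kg beats 896.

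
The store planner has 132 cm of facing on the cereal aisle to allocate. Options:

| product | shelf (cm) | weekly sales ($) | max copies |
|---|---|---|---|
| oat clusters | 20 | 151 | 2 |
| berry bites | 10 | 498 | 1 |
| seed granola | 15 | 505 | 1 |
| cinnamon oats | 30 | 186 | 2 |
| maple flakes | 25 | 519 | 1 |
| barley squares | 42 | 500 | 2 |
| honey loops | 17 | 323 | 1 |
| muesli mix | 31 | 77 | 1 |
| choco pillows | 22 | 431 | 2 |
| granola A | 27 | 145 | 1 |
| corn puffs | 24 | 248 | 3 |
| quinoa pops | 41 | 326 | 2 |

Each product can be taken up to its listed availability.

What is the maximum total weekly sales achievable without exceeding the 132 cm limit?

2858

The ratio ordering already packs tightly: oat clusters + berry bites + seed granola + maple flakes + honey loops + 2×choco pillows, 131 cm, 2858.
Every other selection either busts 132 cm or exceeds an availability limit or fails to beat 2858.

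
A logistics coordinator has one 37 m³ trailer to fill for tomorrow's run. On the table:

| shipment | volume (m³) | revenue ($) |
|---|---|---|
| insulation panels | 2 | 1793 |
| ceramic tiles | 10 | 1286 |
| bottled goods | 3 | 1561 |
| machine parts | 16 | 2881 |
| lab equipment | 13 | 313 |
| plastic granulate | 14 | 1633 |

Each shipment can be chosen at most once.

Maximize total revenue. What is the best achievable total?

7868

The ratio heuristic lands on insulation panels + ceramic tiles + bottled goods + machine parts (7521) but leaves 6 m³ idle.
The 10 m³ tied up in ceramic tiles is better spent on plastic granulate — total rises to 7868 (35 m³).
Next best is insulation panels + ceramic tiles + bottled goods + machine parts at 7521 (31 m³) — short by 347.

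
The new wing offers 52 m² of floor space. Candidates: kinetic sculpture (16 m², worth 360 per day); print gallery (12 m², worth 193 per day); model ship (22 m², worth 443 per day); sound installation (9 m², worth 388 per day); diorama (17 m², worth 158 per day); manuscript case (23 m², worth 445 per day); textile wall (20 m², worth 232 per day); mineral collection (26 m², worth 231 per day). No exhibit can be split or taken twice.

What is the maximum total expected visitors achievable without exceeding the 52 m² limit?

Filling by ratio: kinetic sculpture + model ship + sound installation for 1191, with 5 m² left unused.
Dropping model ship frees 22 m²; slotting in manuscript case (23 m²) lifts the total to 1193 at 48 m².
Next best is kinetic sculpture + model ship + sound installation at 1191 (47 m²) — short by 2.

1193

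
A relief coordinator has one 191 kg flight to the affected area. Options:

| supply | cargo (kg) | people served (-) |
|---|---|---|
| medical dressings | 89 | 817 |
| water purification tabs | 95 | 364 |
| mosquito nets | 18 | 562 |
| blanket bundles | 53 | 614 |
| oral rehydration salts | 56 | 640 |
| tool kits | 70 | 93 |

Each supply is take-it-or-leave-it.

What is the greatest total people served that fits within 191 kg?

Ranking by ratio (people served/kg): mosquito nets 31.22, blanket bundles 11.58, oral rehydration salts 11.43, medical dressings 9.18.
Filling by ratio: mosquito nets + blanket bundles + oral rehydration salts for 1816, with 64 kg left unused.
Replace blanket bundles with medical dressings: the trade gains 203 net, giving 2019 at 163 kg.
No other feasible combination exceeds 2019.

2019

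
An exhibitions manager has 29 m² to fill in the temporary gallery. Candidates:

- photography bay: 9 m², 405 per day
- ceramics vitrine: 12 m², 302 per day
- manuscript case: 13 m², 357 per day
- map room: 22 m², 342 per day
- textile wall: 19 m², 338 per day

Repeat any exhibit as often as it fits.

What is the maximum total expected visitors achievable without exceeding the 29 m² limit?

The ratio ordering already packs tightly: 3×photography bay, 27 m², 1215.
Every other selection either busts 29 m² or fails to beat 1215.

1215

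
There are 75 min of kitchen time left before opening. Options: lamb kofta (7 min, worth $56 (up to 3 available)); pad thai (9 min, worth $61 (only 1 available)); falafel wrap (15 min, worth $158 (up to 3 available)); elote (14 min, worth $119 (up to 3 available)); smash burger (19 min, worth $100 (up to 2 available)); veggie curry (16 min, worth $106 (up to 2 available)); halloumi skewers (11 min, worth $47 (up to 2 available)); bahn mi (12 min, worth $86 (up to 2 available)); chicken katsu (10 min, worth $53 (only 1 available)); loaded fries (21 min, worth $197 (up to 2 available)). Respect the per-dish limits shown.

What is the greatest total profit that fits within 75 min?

The ratio heuristic lands on lamb kofta + 3×falafel wrap + loaded fries (727) but leaves 2 min idle.
Dropping lamb kofta frees 7 min; slotting in pad thai (9 min) lifts the total to 732 at 75 min.
No other feasible combination exceeds 732.

732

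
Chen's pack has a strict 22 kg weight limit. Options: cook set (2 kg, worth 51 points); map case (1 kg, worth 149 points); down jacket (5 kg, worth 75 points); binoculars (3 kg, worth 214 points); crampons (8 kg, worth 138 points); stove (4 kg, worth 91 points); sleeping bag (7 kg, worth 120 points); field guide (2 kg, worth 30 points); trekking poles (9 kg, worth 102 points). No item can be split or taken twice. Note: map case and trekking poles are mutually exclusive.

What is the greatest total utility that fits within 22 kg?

700

Ranking by ratio (utility/kg): map case 149.00, binoculars 71.33, cook set 25.50.
Filling by ratio: cook set + map case + binoculars + crampons + stove + field guide for 673, with 2 kg left unused.
Dropping crampons and field guide frees 10 kg; slotting in down jacket + sleeping bag (12 kg) lifts the total to 700 at 22 kg.
Next best is map case + down jacket + binoculars + stove + sleeping bag + field guide at 679 (22 kg) — short by 21.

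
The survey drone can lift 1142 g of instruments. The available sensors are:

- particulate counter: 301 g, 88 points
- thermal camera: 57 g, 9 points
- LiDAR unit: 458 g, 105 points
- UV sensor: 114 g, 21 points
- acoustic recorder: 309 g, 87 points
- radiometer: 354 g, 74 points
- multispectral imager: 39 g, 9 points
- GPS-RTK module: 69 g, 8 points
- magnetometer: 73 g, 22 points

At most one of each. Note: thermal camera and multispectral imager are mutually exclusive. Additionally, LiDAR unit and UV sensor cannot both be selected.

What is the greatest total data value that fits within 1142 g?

Best packing: particulate counter + LiDAR unit + acoustic recorder + magnetometer — 1141 g, 302 total.

302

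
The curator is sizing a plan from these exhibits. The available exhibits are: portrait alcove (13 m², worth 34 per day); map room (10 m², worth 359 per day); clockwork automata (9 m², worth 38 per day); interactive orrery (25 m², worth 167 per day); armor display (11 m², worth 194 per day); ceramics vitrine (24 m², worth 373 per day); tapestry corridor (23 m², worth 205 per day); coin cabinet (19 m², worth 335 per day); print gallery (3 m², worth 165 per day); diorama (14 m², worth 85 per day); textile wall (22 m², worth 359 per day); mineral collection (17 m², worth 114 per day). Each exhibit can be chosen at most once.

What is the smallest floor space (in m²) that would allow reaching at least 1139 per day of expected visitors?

Look for the lowest-floor combination reaching 1139.
map room + coin cabinet + print gallery + textile wall reaches 1218 using 54 m².
Below 54 m² the best achievable stays under 1139.

54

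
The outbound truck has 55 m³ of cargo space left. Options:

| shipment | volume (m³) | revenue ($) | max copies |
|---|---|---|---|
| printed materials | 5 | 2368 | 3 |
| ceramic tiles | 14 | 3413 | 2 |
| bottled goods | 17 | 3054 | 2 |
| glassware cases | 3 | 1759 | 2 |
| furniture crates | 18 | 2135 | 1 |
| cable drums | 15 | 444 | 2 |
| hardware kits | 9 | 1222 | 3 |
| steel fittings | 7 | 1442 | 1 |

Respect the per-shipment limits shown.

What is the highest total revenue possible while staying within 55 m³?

Density check — glassware cases 586.33, printed materials 473.60, ceramic tiles 243.79 are the best per m³.
Taking 3×printed materials + 2×ceramic tiles + 2×glassware cases: 49 m³ used, 17448 in revenue.
Every other selection either busts 55 m³ or exceeds an availability limit or fails to beat 17448.

17448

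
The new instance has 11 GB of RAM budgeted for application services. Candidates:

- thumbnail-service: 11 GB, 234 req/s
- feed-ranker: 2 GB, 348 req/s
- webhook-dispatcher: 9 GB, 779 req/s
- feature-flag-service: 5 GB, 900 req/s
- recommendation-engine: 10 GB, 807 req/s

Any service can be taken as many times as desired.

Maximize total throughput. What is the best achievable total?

By throughput per GB: feature-flag-service 180.00, feed-ranker 174.00, webhook-dispatcher 86.56, recommendation-engine 80.70 lead.
Taking the top-ratio services first gives 2×feature-flag-service for 1800 (10 GB).
The 5 GB tied up in feature-flag-service is better spent on 3×feed-ranker — total rises to 1944 (11 GB).

1944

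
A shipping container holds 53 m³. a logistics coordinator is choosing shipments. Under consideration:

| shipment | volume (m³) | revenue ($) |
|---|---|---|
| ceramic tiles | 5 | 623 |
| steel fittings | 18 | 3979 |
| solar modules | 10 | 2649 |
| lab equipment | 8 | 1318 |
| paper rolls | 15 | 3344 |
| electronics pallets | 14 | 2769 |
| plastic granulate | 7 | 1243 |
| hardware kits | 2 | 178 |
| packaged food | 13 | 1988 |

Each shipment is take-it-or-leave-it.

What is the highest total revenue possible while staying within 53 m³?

11468

Density check — solar modules 264.90, paper rolls 222.93, steel fittings 221.06, electronics pallets 197.79 are the best per m³.
A density-first pass picks steel fittings + solar modules + paper rolls + plastic granulate + hardware kits — 11393 at 52 m³.
Dropping plastic granulate frees 7 m³; slotting in lab equipment (8 m³) lifts the total to 11468 at 53 m³.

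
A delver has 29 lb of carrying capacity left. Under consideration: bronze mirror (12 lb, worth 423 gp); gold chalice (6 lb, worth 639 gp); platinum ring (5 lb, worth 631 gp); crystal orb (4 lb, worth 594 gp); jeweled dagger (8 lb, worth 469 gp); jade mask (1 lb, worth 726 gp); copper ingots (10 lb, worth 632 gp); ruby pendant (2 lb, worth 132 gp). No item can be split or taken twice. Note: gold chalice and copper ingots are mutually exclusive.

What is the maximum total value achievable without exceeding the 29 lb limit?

3191

By value per lb: jade mask 726.00, crystal orb 148.50, platinum ring 126.20, gold chalice 106.50 lead.
Best packing: gold chalice + platinum ring + crystal orb + jeweled dagger + jade mask + ruby pendant — 26 lb, 3191 total.
That's the maximum — no feasible swap from here does better than 3191.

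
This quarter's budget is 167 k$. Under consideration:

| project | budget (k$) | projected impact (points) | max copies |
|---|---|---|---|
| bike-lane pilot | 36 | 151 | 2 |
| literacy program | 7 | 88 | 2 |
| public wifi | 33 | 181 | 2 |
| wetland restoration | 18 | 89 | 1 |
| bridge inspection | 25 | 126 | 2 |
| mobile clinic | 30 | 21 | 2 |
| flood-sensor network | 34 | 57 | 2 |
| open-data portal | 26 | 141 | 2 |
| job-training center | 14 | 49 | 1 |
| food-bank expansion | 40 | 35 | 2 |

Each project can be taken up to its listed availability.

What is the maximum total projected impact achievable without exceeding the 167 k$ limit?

980

A density-first pass picks 2×literacy program + 2×public wifi + bridge inspection + 2×open-data portal — 946 at 157 k$.
The 33 k$ tied up in public wifi is better spent on wetland restoration + bridge inspection — total rises to 980 (167 k$).
That's the maximum — no swap from here does better than 980.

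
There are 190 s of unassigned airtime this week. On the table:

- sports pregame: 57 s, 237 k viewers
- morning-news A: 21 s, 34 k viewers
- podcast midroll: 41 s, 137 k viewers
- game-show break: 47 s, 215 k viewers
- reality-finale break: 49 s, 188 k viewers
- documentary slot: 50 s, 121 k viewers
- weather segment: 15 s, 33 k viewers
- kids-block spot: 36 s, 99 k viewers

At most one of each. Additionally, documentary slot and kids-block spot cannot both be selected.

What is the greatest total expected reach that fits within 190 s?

739

Taking sports pregame + game-show break + reality-finale break + kids-block spot: 189 s used, 739 in expected reach.
The closest alternative, sports pregame + morning-news A + game-show break + reality-finale break + weather segment, reaches only 707.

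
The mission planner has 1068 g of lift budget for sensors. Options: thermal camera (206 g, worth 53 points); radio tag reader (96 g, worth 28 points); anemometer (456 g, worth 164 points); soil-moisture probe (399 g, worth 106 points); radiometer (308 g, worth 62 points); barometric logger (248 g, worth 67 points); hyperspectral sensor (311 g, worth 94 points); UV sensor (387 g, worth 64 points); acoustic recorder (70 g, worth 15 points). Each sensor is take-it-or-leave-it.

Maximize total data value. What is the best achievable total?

Ranking by ratio (data value/g): anemometer 0.36, hyperspectral sensor 0.30, radio tag reader 0.29.
Taking the top-ratio sensors first gives radio tag reader + anemometer + hyperspectral sensor + acoustic recorder for 301 (933 g).
Replace radio tag reader with thermal camera: the trade gains 25 net, giving 326 at 1043 g.

326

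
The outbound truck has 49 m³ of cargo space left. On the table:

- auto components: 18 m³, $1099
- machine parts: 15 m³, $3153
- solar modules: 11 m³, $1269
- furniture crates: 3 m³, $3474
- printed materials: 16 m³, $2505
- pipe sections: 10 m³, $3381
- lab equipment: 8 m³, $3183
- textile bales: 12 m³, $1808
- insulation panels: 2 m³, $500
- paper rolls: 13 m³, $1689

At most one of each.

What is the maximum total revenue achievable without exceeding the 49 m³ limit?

Greedy by ratio would take machine parts + solar modules + furniture crates + pipe sections + lab equipment + insulation panels: 49 m³ used, total 14960.
Dropping solar modules and insulation panels frees 13 m³; slotting in textile bales (12 m³) lifts the total to 14999 at 48 m³.
An exhaustive check of the 1024 subsets confirms 14999.

14999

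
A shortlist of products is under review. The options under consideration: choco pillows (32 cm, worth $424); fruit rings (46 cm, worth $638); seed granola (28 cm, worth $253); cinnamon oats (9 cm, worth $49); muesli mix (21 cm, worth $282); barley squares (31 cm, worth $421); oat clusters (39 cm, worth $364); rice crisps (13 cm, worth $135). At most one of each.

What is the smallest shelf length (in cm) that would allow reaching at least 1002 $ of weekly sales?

77

Look for the lowest-shelf combination reaching 1002.
Taking fruit rings + barley squares gives 1059 (≥ 1002) for 77 cm.
Below 77 cm the best achievable stays under 1002.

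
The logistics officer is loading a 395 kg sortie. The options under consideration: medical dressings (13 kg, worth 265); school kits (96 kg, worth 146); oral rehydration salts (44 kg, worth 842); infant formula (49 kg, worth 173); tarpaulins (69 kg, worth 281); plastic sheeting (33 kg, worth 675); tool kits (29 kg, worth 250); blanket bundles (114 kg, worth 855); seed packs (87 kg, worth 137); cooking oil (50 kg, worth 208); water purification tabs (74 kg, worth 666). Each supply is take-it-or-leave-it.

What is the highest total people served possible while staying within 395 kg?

3834

A density-first pass picks medical dressings + oral rehydration salts + plastic sheeting + tool kits + blanket bundles + cooking oil + water purification tabs — 3761 at 357 kg.
The 50 kg tied up in cooking oil is better spent on tarpaulins — total rises to 3834 (376 kg).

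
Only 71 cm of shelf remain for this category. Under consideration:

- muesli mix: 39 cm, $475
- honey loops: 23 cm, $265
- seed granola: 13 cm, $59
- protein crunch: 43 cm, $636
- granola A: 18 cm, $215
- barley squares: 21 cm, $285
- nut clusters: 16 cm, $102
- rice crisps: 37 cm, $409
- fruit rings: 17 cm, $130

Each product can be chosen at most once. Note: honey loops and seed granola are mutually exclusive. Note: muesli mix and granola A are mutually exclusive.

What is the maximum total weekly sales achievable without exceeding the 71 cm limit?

Density check — protein crunch 14.79, barley squares 13.57, muesli mix 12.18, granola A 11.94 are the best per cm.
Best packing: protein crunch + barley squares — 64 cm, 921 total.
Runner-up honey loops + protein crunch tops out at 901.

921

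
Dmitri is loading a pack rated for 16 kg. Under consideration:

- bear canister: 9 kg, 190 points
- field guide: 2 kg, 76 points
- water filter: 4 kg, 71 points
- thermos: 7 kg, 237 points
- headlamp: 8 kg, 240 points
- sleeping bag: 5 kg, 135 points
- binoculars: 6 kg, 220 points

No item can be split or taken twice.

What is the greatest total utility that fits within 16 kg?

Ranking by ratio (utility/kg): field guide 38.00, binoculars 36.67, thermos 33.86, headlamp 30.00.
Greedy by ratio would take field guide + thermos + binoculars: 15 kg used, total 533.
Dropping thermos frees 7 kg; slotting in headlamp (8 kg) lifts the total to 536 at 16 kg.
The closest alternative, field guide + thermos + binoculars, reaches only 533.

536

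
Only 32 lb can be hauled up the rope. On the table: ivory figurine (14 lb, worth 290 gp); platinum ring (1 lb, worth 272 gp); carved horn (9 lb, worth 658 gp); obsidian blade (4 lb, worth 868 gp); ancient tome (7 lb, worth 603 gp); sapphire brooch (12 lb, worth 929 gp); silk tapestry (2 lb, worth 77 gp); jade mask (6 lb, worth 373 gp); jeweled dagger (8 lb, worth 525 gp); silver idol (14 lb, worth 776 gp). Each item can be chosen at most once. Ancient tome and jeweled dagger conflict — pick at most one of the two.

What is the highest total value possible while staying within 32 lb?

3122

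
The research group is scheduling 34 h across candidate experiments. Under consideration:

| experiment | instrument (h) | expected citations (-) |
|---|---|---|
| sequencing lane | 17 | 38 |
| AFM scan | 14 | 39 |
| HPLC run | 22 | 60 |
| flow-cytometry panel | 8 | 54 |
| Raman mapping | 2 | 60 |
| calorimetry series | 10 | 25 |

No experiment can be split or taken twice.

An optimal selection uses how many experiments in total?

Optimal total is 178.
For example AFM scan + flow-cytometry panel + Raman mapping + calorimetry series achieves it, using 34 h.
All optima have 4 experiments.

4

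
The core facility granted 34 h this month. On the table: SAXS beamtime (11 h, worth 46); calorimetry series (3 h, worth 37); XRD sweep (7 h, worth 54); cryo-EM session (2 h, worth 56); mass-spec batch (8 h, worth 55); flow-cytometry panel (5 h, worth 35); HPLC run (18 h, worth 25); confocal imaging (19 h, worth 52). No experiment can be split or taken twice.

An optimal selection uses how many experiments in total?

Best achievable expected citations is 248.
SAXS beamtime + calorimetry series + XRD sweep + cryo-EM session + mass-spec batch hits 248 at 31 h.
All optima have 5 experiments.

5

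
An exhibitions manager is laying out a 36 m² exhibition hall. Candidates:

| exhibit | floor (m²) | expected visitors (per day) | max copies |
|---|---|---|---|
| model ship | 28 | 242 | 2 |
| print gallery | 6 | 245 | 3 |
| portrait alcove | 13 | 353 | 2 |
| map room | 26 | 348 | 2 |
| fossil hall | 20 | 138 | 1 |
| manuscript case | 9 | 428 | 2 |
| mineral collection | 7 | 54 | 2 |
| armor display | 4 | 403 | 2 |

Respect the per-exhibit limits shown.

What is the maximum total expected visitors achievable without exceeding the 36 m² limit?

The ratio heuristic lands on print gallery + 2×manuscript case + 2×armor display (1907) but leaves 4 m² idle.
Dropping manuscript case frees 9 m²; slotting in 2×print gallery (12 m²) lifts the total to 1969 at 35 m².
That's the maximum — no swap from here does better than 1969.

1969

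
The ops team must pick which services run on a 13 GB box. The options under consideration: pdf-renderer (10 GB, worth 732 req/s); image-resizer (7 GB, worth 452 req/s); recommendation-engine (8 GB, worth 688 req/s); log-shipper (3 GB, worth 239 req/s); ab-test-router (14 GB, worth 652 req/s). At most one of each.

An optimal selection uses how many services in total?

2

The maximum throughput within 13 GB is 971.
For example pdf-renderer + log-shipper achieves it, using 13 GB.
Any selection reaching 971 contains exactly 2 services.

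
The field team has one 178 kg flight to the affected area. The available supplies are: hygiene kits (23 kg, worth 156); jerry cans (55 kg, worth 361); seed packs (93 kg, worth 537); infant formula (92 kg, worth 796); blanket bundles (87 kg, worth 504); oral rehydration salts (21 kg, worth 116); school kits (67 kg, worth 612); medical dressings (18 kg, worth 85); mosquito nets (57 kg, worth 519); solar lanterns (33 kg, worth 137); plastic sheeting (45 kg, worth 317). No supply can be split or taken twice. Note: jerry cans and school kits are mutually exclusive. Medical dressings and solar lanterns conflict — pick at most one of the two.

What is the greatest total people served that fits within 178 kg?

1493

Ranking by ratio (people served/kg): school kits 9.13, mosquito nets 9.11, infant formula 8.65, plastic sheeting 7.04.
Filling by ratio: school kits + mosquito nets + plastic sheeting for 1448, with 9 kg left unused.
Dropping mosquito nets and plastic sheeting frees 102 kg; slotting in infant formula + medical dressings (110 kg) lifts the total to 1493 at 177 kg.
No other feasible combination exceeds 1493.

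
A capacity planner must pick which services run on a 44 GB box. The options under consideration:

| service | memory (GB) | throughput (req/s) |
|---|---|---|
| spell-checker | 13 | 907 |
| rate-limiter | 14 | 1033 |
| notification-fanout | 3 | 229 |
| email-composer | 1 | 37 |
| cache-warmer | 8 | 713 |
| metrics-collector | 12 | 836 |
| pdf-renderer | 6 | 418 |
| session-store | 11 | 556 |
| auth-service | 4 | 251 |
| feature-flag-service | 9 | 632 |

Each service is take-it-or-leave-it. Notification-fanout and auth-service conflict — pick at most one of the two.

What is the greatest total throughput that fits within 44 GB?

Density check — cache-warmer 89.12, notification-fanout 76.33, rate-limiter 73.79, feature-flag-service 70.22 are the best per GB.
Taking spell-checker + rate-limiter + notification-fanout + cache-warmer + pdf-renderer: 44 GB used, 3300 in throughput.
Runner-up spell-checker + rate-limiter + cache-warmer + feature-flag-service tops out at 3285.

3300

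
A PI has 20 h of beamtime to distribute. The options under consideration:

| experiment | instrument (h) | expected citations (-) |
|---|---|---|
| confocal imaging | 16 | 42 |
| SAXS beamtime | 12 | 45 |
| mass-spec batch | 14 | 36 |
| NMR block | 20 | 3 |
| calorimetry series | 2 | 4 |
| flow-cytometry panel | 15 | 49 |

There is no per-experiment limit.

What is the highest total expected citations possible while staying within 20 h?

Taking SAXS beamtime + 4×calorimetry series: 20 h used, 61 in expected citations.

61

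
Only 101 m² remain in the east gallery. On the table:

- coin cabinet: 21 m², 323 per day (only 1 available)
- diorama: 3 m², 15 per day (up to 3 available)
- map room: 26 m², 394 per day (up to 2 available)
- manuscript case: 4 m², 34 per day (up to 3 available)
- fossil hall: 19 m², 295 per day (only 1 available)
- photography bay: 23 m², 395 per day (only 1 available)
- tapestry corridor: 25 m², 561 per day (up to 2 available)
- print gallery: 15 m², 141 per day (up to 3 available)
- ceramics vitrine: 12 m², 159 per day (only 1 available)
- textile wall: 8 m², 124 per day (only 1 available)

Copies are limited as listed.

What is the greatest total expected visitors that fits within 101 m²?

1936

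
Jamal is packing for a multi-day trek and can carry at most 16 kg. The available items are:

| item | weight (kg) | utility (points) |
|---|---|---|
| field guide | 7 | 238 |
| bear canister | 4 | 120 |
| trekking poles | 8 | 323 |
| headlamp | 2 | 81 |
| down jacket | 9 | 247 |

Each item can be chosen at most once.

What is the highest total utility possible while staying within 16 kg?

Taking the top-ratio items first gives bear canister + trekking poles + headlamp for 524 (14 kg).
Replace bear canister and headlamp with field guide: the trade gains 37 net, giving 561 at 15 kg.

561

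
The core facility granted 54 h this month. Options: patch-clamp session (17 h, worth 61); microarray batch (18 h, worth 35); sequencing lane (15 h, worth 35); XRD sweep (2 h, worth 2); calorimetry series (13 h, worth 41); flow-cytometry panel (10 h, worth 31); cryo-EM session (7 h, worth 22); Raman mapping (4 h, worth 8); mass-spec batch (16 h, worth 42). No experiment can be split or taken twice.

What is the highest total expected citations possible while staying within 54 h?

166

Ranking by ratio (expected citations/h): patch-clamp session 3.59, calorimetry series 3.15, cryo-EM session 3.14, flow-cytometry panel 3.10.
Taking the top-ratio experiments first gives patch-clamp session + XRD sweep + calorimetry series + flow-cytometry panel + cryo-EM session + Raman mapping for 165 (53 h).
The 16 h tied up in XRD sweep and flow-cytometry panel and Raman mapping is better spent on mass-spec batch — total rises to 166 (53 h).
The closest alternative, patch-clamp session + XRD sweep + calorimetry series + flow-cytometry panel + cryo-EM session + Raman mapping, reaches only 165.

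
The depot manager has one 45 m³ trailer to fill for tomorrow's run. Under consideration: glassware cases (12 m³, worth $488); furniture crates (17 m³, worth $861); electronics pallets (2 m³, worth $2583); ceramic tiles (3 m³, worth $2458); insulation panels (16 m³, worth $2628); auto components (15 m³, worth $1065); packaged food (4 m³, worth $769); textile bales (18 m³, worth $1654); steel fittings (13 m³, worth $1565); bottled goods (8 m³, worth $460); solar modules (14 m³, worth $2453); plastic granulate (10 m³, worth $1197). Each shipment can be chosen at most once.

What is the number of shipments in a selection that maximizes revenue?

5

The maximum revenue within 45 m³ is 11319.
electronics pallets + ceramic tiles + insulation panels + solar modules + plastic granulate hits 11319 at 45 m³.
All optima have 5 shipments.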